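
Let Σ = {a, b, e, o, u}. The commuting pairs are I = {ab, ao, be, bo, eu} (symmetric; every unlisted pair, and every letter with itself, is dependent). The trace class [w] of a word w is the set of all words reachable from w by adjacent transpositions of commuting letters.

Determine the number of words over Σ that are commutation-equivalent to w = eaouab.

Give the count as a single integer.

0(e) covers ∅
1(a) covers 0:e
2(o) covers 0:e
3(u) covers 1:a, 2:o
4(a) covers 3:u
5(b) covers 3:u
floor of heap: 0:e
completions by unplaced set U, small U first (add the entries for U minus each lowest piece of U):
  |U|=1: {4}:1  {5}:1
  |U|=2: {4,5}:2
  |U|=3: {3,4,5}:2
  |U|=4: {1,3,4,5}:2  {2,3,4,5}:2
  start at 0(e): 4

4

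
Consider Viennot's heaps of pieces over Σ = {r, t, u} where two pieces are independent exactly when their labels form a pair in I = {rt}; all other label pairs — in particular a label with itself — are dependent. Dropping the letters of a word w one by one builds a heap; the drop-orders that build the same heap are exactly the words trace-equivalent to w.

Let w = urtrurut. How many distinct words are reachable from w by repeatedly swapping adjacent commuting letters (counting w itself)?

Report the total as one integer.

drop 0:u onto floor
drop 1:r onto {0:u}
drop 2:t onto {0:u}
drop 3:r onto {1:r}
drop 4:u onto {2:t, 3:r}
drop 5:r onto {4:u}
drop 6:u onto {5:r}
drop 7:t onto {6:u}
ground layer = {0:u}
drop-orders for the pieces not yet dropped (sum over which currently-grounded one goes next):
  1 to go: {7} 1
  2 to go: {6,7} 1
  3 to go: {5,6,7} 1
  4 to go: {4,5,6,7} 1
  5 to go: {2,4,5,6,7} 1  {3,4,5,6,7} 1
  6 to go: {1,3,4,5,6,7} 1  {2,3,4,5,6,7} 2
  if 0:u drops first: 3 orders

3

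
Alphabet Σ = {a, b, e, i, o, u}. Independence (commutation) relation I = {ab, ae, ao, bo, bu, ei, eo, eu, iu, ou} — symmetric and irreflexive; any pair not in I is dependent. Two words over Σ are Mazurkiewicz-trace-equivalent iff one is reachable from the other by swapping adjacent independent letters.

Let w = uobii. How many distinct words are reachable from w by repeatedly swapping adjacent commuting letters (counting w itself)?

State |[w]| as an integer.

#0=u has no predecessor
#1=o has no predecessor
#2=b has no predecessor
#3=i depends on [1:o, 2:b]
#4=i depends on [3:i]
sources: [0:u, 1:o, 2:b]
N(rest) = Σ N(rest − s) over sources s of rest; N(one piece) = 1:
  size 1 → [0]=1  [4]=1
  size 2 → [0,4]=2  [3,4]=1
  size 3 → [0,3,4]=3  [1,3,4]=1  [2,3,4]=1
  first=0(u) contributes 2
  first=1(o) contributes 4
  first=2(b) contributes 4
|[w]| = 10

10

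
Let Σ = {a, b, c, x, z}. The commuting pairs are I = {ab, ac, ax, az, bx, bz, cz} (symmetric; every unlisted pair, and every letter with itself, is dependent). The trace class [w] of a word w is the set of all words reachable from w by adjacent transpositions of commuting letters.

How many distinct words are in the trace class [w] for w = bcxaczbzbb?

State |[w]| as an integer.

150

drop 0:b onto floor
drop 1:c onto {0:b}
drop 2:x onto {1:c}
drop 3:a onto floor
drop 4:c onto {2:x}
drop 5:z onto {2:x}
drop 6:b onto {4:c}
drop 7:z onto {5:z}
drop 8:b onto {6:b}
drop 9:b onto {8:b}
ground layer = {0:b, 3:a}
drop-orders for the pieces not yet dropped (sum over which currently-grounded one goes next):
  1 to go: {3} 1  {7} 1  {9} 1
  2 to go: {3,7} 2  {3,9} 2  {5,7} 1  {7,9} 2  {8,9} 1
  3 to go: {3,5,7} 3  {3,7,9} 6  {3,8,9} 3  {5,7,9} 3  {6,8,9} 1  {7,8,9} 3
  4 to go: {3,5,7,9} 12  {3,6,8,9} 4  {3,7,8,9} 12  {4,6,8,9} 1  {5,7,8,9} 6  {6,7,8,9} 4
  5 to go: {3,4,6,8,9} 5  {3,5,7,8,9} 30  {3,6,7,8,9} 20  {4,6,7,8,9} 5  {5,6,7,8,9} 10
  6 to go: {3,4,6,7,8,9} 30  {3,5,6,7,8,9} 60  {4,5,6,7,8,9} 15
  7 to go: {2,4,5,6,7,8,9} 15  {3,4,5,6,7,8,9} 105
  8 to go: {1,2,4,5,6,7,8,9} 15  {2,3,4,5,6,7,8,9} 120
  if 0:b drops first: 135 orders
  if 3:a drops first: 15 orders
heap linearizations: 150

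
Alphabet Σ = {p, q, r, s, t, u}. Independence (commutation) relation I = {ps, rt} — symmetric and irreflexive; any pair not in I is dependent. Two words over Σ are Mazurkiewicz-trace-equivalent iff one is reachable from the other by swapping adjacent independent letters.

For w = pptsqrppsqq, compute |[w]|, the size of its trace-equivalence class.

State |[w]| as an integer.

0(p) covers ∅
1(p) covers 0:p
2(t) covers 1:p
3(s) covers 2:t
4(q) covers 3:s
5(r) covers 4:q
6(p) covers 5:r
7(p) covers 6:p
8(s) covers 5:r
9(q) covers 7:p, 8:s
10(q) covers 9:q
floor of heap: 0:p
completions by unplaced set U, small U first (add the entries for U minus each lowest piece of U):
  |U|=1: {10}:1
  |U|=2: {9,10}:1
  |U|=3: {7,9,10}:1  {8,9,10}:1
  |U|=4: {6,7,9,10}:1  {7,8,9,10}:2
  |U|=5: {6,7,8,9,10}:3
  |U|=6: {5,6,7,8,9,10}:3
  |U|=7: {4,5,6,7,8,9,10}:3
  |U|=8: {3,4,5,6,7,8,9,10}:3
  |U|=9: {2,3,4,5,6,7,8,9,10}:3
  start at 0(p): 3

3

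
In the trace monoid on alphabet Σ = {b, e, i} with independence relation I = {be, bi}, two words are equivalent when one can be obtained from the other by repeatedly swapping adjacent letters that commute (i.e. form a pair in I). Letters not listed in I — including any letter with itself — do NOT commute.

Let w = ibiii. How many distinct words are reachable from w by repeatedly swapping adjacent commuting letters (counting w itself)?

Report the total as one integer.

5

#0=i has no predecessor
#1=b has no predecessor
#2=i depends on [0:i]
#3=i depends on [2:i]
#4=i depends on [3:i]
sources: [0:i, 1:b]
N(rest) = Σ N(rest − s) over sources s of rest; N(one piece) = 1:
  size 1 → [1]=1  [4]=1
  size 2 → [1,4]=2  [3,4]=1
  size 3 → [1,3,4]=3  [2,3,4]=1
  first=0(i) contributes 4
  first=1(b) contributes 1
|[w]| = 5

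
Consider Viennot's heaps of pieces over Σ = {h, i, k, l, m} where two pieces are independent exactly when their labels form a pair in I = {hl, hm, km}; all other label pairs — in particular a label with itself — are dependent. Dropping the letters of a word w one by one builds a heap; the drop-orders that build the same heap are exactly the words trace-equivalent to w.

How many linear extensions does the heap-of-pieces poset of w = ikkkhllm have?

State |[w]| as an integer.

drop 0:i onto floor
drop 1:k onto {0:i}
drop 2:k onto {1:k}
drop 3:k onto {2:k}
drop 4:h onto {3:k}
drop 5:l onto {3:k}
drop 6:l onto {5:l}
drop 7:m onto {6:l}
ground layer = {0:i}
drop-orders for the pieces not yet dropped (sum over which currently-grounded one goes next):
  1 to go: {4} 1  {7} 1
  2 to go: {4,7} 2  {6,7} 1
  3 to go: {4,6,7} 3  {5,6,7} 1
  4 to go: {4,5,6,7} 4
  5 to go: {3,4,5,6,7} 4
  6 to go: {2,3,4,5,6,7} 4
  if 0:i drops first: 4 orders

4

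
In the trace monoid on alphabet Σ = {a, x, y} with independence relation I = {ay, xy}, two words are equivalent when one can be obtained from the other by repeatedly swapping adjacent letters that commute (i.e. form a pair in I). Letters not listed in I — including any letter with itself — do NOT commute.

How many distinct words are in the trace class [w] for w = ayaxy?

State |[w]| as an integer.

10

drop 0:a onto floor
drop 1:y onto floor
drop 2:a onto {0:a}
drop 3:x onto {2:a}
drop 4:y onto {1:y}
ground layer = {0:a, 1:y}
drop-orders for the pieces not yet dropped (sum over which currently-grounded one goes next):
  1 to go: {3} 1  {4} 1
  2 to go: {1,4} 1  {2,3} 1  {3,4} 2
  3 to go: {0,2,3} 1  {1,3,4} 3  {2,3,4} 3
  if 0:a drops first: 6 orders
  if 1:y drops first: 4 orders
heap linearizations: 10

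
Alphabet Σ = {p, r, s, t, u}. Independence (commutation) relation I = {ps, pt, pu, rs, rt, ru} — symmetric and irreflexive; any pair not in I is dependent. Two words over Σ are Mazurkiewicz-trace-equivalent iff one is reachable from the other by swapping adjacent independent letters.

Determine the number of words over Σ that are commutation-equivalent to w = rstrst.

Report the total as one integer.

#0=r has no predecessor
#1=s has no predecessor
#2=t depends on [1:s]
#3=r depends on [0:r]
#4=s depends on [2:t]
#5=t depends on [4:s]
sources: [0:r, 1:s]
N(rest) = Σ N(rest − s) over sources s of rest; N(one piece) = 1:
  size 1 → [3]=1  [5]=1
  size 2 → [0,3]=1  [3,5]=2  [4,5]=1
  size 3 → [0,3,5]=3  [2,4,5]=1  [3,4,5]=3
  size 4 → [0,3,4,5]=6  [1,2,4,5]=1  [2,3,4,5]=4
  first=0(r) contributes 5
  first=1(s) contributes 10
|[w]| = 15

15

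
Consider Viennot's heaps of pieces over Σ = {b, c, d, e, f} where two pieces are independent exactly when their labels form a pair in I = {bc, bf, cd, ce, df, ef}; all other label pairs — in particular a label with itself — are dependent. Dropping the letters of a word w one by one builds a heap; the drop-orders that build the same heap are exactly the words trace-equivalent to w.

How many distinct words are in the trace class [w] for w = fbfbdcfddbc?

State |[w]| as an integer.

462

#0=f has no predecessor
#1=b has no predecessor
#2=f depends on [0:f]
#3=b depends on [1:b]
#4=d depends on [3:b]
#5=c depends on [2:f]
#6=f depends on [5:c]
#7=d depends on [4:d]
#8=d depends on [7:d]
#9=b depends on [8:d]
#10=c depends on [6:f]
sources: [0:f, 1:b]
N(rest) = Σ N(rest − s) over sources s of rest; N(one piece) = 1:
  size 1 → [9]=1  [10]=1
  size 2 → [6,10]=1  [8,9]=1  [9,10]=2
  size 3 → [5,6,10]=1  [6,9,10]=3  [7,8,9]=1  [8,9,10]=3
  size 4 → [2,5,6,10]=1  [4,7,8,9]=1  [5,6,9,10]=4  [6,8,9,10]=6  [7,8,9,10]=4
  size 5 → [0,2,5,6,10]=1  [2,5,6,9,10]=5  [3,4,7,8,9]=1  [4,7,8,9,10]=5  [5,6,8,9,10]=10  [6,7,8,9,10]=10
  size 6 → [0,2,5,6,9,10]=6  [1,3,4,7,8,9]=1  [2,5,6,8,9,10]=15  [3,4,7,8,9,10]=6  [4,6,7,8,9,10]=15  [5,6,7,8,9,10]=20
  size 7 → [0,2,5,6,8,9,10]=21  [1,3,4,7,8,9,10]=7  [2,5,6,7,8,9,10]=35  [3,4,6,7,8,9,10]=21  [4,5,6,7,8,9,10]=35
  size 8 → [0,2,5,6,7,8,9,10]=56  [1,3,4,6,7,8,9,10]=28  [2,4,5,6,7,8,9,10]=70  [3,4,5,6,7,8,9,10]=56
  size 9 → [0,2,4,5,6,7,8,9,10]=126  [1,3,4,5,6,7,8,9,10]=84  [2,3,4,5,6,7,8,9,10]=126
  first=0(f) contributes 210
  first=1(b) contributes 252
|[w]| = 462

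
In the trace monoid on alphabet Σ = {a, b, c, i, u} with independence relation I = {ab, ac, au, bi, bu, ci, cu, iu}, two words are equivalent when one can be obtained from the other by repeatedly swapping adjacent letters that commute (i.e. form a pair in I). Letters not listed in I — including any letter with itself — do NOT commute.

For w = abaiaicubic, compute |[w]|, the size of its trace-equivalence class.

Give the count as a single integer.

drop 0:a onto floor
drop 1:b onto floor
drop 2:a onto {0:a}
drop 3:i onto {2:a}
drop 4:a onto {3:i}
drop 5:i onto {4:a}
drop 6:c onto {1:b}
drop 7:u onto floor
drop 8:b onto {6:c}
drop 9:i onto {5:i}
drop 10:c onto {8:b}
ground layer = {0:a, 1:b, 7:u}
drop-orders for the pieces not yet dropped (sum over which currently-grounded one goes next):
  1 to go: {7} 1  {9} 1  {10} 1
  2 to go: {5,9} 1  {7,9} 2  {7,10} 2  {8,10} 1  {9,10} 2
  3 to go: {4,5,9} 1  {5,7,9} 3  {5,9,10} 3  {6,8,10} 1  {7,8,10} 3  {7,9,10} 6  {8,9,10} 3
  4 to go: {1,6,8,10} 1  {3,4,5,9} 1  {4,5,7,9} 4  {4,5,9,10} 4  {5,7,9,10} 12  {5,8,9,10} 6  {6,7,8,10} 4  {6,8,9,10} 4  {7,8,9,10} 12
  5 to go: {1,6,7,8,10} 5  {1,6,8,9,10} 5  {2,3,4,5,9} 1  {3,4,5,7,9} 5  {3,4,5,9,10} 5  {4,5,7,9,10} 20  {4,5,8,9,10} 10  {5,6,8,9,10} 10  {5,7,8,9,10} 30  {6,7,8,9,10} 20
  6 to go: {0,2,3,4,5,9} 1  {1,5,6,8,9,10} 15  {1,6,7,8,9,10} 30  {2,3,4,5,7,9} 6  {2,3,4,5,9,10} 6  {3,4,5,7,9,10} 30  {3,4,5,8,9,10} 15  {4,5,6,8,9,10} 20  {4,5,7,8,9,10} 60  {5,6,7,8,9,10} 60
  7 to go: {0,2,3,4,5,7,9} 7  {0,2,3,4,5,9,10} 7  {1,4,5,6,8,9,10} 35  {1,5,6,7,8,9,10} 105  {2,3,4,5,7,9,10} 42  {2,3,4,5,8,9,10} 21  {3,4,5,6,8,9,10} 35  {3,4,5,7,8,9,10} 105  {4,5,6,7,8,9,10} 140
  8 to go: {0,2,3,4,5,7,9,10} 56  {0,2,3,4,5,8,9,10} 28  {1,3,4,5,6,8,9,10} 70  {1,4,5,6,7,8,9,10} 280  {2,3,4,5,6,8,9,10} 56  {2,3,4,5,7,8,9,10} 168  {3,4,5,6,7,8,9,10} 280
  9 to go: {0,2,3,4,5,6,8,9,10} 84  {0,2,3,4,5,7,8,9,10} 252  {1,2,3,4,5,6,8,9,10} 126  {1,3,4,5,6,7,8,9,10} 630  {2,3,4,5,6,7,8,9,10} 504
  if 0:a drops first: 1260 orders
  if 1:b drops first: 840 orders
  if 7:u drops first: 210 orders
heap linearizations: 2310

2310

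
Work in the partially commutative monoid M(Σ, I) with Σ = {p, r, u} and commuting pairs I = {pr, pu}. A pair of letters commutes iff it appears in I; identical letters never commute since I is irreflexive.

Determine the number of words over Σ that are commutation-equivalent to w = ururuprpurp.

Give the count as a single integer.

165

#0=u has no predecessor
#1=r depends on [0:u]
#2=u depends on [1:r]
#3=r depends on [2:u]
#4=u depends on [3:r]
#5=p has no predecessor
#6=r depends on [4:u]
#7=p depends on [5:p]
#8=u depends on [6:r]
#9=r depends on [8:u]
#10=p depends on [7:p]
sources: [0:u, 5:p]
N(rest) = Σ N(rest − s) over sources s of rest; N(one piece) = 1:
  size 1 → [9]=1  [10]=1
  size 2 → [7,10]=1  [8,9]=1  [9,10]=2
  size 3 → [5,7,10]=1  [6,8,9]=1  [7,9,10]=3  [8,9,10]=3
  size 4 → [4,6,8,9]=1  [5,7,9,10]=4  [6,8,9,10]=4  [7,8,9,10]=6
  size 5 → [3,4,6,8,9]=1  [4,6,8,9,10]=5  [5,7,8,9,10]=10  [6,7,8,9,10]=10
  size 6 → [2,3,4,6,8,9]=1  [3,4,6,8,9,10]=6  [4,6,7,8,9,10]=15  [5,6,7,8,9,10]=20
  size 7 → [1,2,3,4,6,8,9]=1  [2,3,4,6,8,9,10]=7  [3,4,6,7,8,9,10]=21  [4,5,6,7,8,9,10]=35
  size 8 → [0,1,2,3,4,6,8,9]=1  [1,2,3,4,6,8,9,10]=8  [2,3,4,6,7,8,9,10]=28  [3,4,5,6,7,8,9,10]=56
  size 9 → [0,1,2,3,4,6,8,9,10]=9  [1,2,3,4,6,7,8,9,10]=36  [2,3,4,5,6,7,8,9,10]=84
  first=0(u) contributes 120
  first=5(p) contributes 45
|[w]| = 165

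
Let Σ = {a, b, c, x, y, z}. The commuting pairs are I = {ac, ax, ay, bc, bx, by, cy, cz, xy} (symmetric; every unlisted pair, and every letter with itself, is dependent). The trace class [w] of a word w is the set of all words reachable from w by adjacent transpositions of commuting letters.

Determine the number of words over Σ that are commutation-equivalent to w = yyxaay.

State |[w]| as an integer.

0(y) covers ∅
1(y) covers 0:y
2(x) covers ∅
3(a) covers ∅
4(a) covers 3:a
5(y) covers 1:y
floor of heap: 0:y, 2:x, 3:a
completions by unplaced set U, small U first (add the entries for U minus each lowest piece of U):
  |U|=1: {2}:1  {4}:1  {5}:1
  |U|=2: {1,5}:1  {2,4}:2  {2,5}:2  {3,4}:1  {4,5}:2
  |U|=3: {0,1,5}:1  {1,2,5}:3  {1,4,5}:3  {2,3,4}:3  {2,4,5}:6  {3,4,5}:3
  |U|=4: {0,1,2,5}:4  {0,1,4,5}:4  {1,2,4,5}:12  {1,3,4,5}:6  {2,3,4,5}:12
  start at 0(y): 30
  start at 2(x): 10
  start at 3(a): 20
sum over floor = 60

60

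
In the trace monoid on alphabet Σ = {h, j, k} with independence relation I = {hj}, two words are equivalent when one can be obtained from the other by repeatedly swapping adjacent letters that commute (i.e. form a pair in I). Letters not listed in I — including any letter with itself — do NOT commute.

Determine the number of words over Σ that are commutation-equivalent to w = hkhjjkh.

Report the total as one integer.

0(h) covers ∅
1(k) covers 0:h
2(h) covers 1:k
3(j) covers 1:k
4(j) covers 3:j
5(k) covers 2:h, 4:j
6(h) covers 5:k
floor of heap: 0:h
completions by unplaced set U, small U first (add the entries for U minus each lowest piece of U):
  |U|=1: {6}:1
  |U|=2: {5,6}:1
  |U|=3: {2,5,6}:1  {4,5,6}:1
  |U|=4: {2,4,5,6}:2  {3,4,5,6}:1
  |U|=5: {2,3,4,5,6}:3
  start at 0(h): 3

3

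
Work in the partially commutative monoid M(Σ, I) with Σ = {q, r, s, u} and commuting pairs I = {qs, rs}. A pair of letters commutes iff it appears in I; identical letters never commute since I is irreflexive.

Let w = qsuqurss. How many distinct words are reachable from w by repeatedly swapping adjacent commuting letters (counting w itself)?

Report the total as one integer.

6

#0=q has no predecessor
#1=s has no predecessor
#2=u depends on [0:q, 1:s]
#3=q depends on [2:u]
#4=u depends on [3:q]
#5=r depends on [4:u]
#6=s depends on [4:u]
#7=s depends on [6:s]
sources: [0:q, 1:s]
N(rest) = Σ N(rest − s) over sources s of rest; N(one piece) = 1:
  size 1 → [5]=1  [7]=1
  size 2 → [5,7]=2  [6,7]=1
  size 3 → [5,6,7]=3
  size 4 → [4,5,6,7]=3
  size 5 → [3,4,5,6,7]=3
  size 6 → [2,3,4,5,6,7]=3
  first=0(q) contributes 3
  first=1(s) contributes 3
|[w]| = 6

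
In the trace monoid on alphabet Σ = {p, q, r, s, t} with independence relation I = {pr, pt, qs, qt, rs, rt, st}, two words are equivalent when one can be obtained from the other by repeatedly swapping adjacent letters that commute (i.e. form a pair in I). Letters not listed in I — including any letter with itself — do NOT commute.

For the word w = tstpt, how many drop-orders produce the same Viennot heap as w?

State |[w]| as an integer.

drop 0:t onto floor
drop 1:s onto floor
drop 2:t onto {0:t}
drop 3:p onto {1:s}
drop 4:t onto {2:t}
ground layer = {0:t, 1:s}
drop-orders for the pieces not yet dropped (sum over which currently-grounded one goes next):
  1 to go: {3} 1  {4} 1
  2 to go: {1,3} 1  {2,4} 1  {3,4} 2
  3 to go: {0,2,4} 1  {1,3,4} 3  {2,3,4} 3
  if 0:t drops first: 6 orders
  if 1:s drops first: 4 orders
heap linearizations: 10

10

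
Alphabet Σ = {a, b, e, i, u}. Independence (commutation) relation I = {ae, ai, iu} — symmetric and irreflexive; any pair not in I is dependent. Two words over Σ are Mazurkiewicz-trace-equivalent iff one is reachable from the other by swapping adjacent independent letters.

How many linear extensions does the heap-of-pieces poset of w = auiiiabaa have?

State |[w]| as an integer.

20

#0=a has no predecessor
#1=u depends on [0:a]
#2=i has no predecessor
#3=i depends on [2:i]
#4=i depends on [3:i]
#5=a depends on [1:u]
#6=b depends on [4:i, 5:a]
#7=a depends on [6:b]
#8=a depends on [7:a]
sources: [0:a, 2:i]
N(rest) = Σ N(rest − s) over sources s of rest; N(one piece) = 1:
  size 1 → [8]=1
  size 2 → [7,8]=1
  size 3 → [6,7,8]=1
  size 4 → [4,6,7,8]=1  [5,6,7,8]=1
  size 5 → [1,5,6,7,8]=1  [3,4,6,7,8]=1  [4,5,6,7,8]=2
  size 6 → [0,1,5,6,7,8]=1  [1,4,5,6,7,8]=3  [2,3,4,6,7,8]=1  [3,4,5,6,7,8]=3
  size 7 → [0,1,4,5,6,7,8]=4  [1,3,4,5,6,7,8]=6  [2,3,4,5,6,7,8]=4
  first=0(a) contributes 10
  first=2(i) contributes 10
|[w]| = 20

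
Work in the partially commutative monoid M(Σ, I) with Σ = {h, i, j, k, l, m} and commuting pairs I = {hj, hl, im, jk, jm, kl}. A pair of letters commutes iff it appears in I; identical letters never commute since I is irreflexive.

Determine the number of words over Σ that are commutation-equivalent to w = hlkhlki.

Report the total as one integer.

piece 0:h — minimal
piece 1:l — minimal
piece 2:k rests on {0:h}
piece 3:h rests on {2:k}
piece 4:l rests on {1:l}
piece 5:k rests on {3:h}
piece 6:i rests on {4:l, 5:k}
minimal pieces: {0:h, 1:l}
ways to finish when only these pieces remain (= sum over removing one remaining piece with nothing left below it):
  1 left: {6}→1
  2 left: {4,6}→1  {5,6}→1
  3 left: {1,4,6}→1  {3,5,6}→1  {4,5,6}→2
  4 left: {1,4,5,6}→3  {2,3,5,6}→1  {3,4,5,6}→3
  5 left: {0,2,3,5,6}→1  {1,3,4,5,6}→6  {2,3,4,5,6}→4
  placing 0:h first → 10 extensions
  placing 1:l first → 5 extensions
total linear extensions = 15

15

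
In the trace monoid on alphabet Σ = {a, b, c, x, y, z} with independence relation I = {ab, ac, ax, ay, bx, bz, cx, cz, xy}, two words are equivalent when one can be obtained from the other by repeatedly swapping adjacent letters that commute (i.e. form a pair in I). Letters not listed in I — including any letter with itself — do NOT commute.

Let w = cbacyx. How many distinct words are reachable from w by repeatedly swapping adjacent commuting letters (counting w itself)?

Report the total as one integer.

30

piece 0:c — minimal
piece 1:b rests on {0:c}
piece 2:a — minimal
piece 3:c rests on {1:b}
piece 4:y rests on {3:c}
piece 5:x — minimal
minimal pieces: {0:c, 2:a, 5:x}
ways to finish when only these pieces remain (= sum over removing one remaining piece with nothing left below it):
  1 left: {2}→1  {4}→1  {5}→1
  2 left: {2,4}→2  {2,5}→2  {3,4}→1  {4,5}→2
  3 left: {1,3,4}→1  {2,3,4}→3  {2,4,5}→6  {3,4,5}→3
  4 left: {0,1,3,4}→1  {1,2,3,4}→4  {1,3,4,5}→4  {2,3,4,5}→12
  placing 0:c first → 20 extensions
  placing 2:a first → 5 extensions
  placing 5:x first → 5 extensions
total linear extensions = 30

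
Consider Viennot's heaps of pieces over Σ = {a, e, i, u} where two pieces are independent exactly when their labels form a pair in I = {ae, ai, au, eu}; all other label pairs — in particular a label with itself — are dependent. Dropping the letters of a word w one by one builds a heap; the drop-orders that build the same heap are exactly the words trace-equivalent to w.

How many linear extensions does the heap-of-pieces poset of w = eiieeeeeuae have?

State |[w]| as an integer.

77

0(e) covers ∅
1(i) covers 0:e
2(i) covers 1:i
3(e) covers 2:i
4(e) covers 3:e
5(e) covers 4:e
6(e) covers 5:e
7(e) covers 6:e
8(u) covers 2:i
9(a) covers ∅
10(e) covers 7:e
floor of heap: 0:e, 9:a
completions by unplaced set U, small U first (add the entries for U minus each lowest piece of U):
  |U|=1: {8}:1  {9}:1  {10}:1
  |U|=2: {7,10}:1  {8,9}:2  {8,10}:2  {9,10}:2
  |U|=3: {6,7,10}:1  {7,8,10}:3  {7,9,10}:3  {8,9,10}:6
  |U|=4: {5,6,7,10}:1  {6,7,8,10}:4  {6,7,9,10}:4  {7,8,9,10}:12
  |U|=5: {4,5,6,7,10}:1  {5,6,7,8,10}:5  {5,6,7,9,10}:5  {6,7,8,9,10}:20
  |U|=6: {3,4,5,6,7,10}:1  {4,5,6,7,8,10}:6  {4,5,6,7,9,10}:6  {5,6,7,8,9,10}:30
  |U|=7: {3,4,5,6,7,8,10}:7  {3,4,5,6,7,9,10}:7  {4,5,6,7,8,9,10}:42
  |U|=8: {2,3,4,5,6,7,8,10}:7  {3,4,5,6,7,8,9,10}:56
  |U|=9: {1,2,3,4,5,6,7,8,10}:7  {2,3,4,5,6,7,8,9,10}:63
  start at 0(e): 70
  start at 9(a): 7
sum over floor = 77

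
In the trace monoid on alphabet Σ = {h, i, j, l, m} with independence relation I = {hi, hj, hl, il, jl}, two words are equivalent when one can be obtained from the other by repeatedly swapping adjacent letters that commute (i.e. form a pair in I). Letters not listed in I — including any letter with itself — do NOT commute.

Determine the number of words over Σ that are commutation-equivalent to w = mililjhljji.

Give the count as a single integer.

840

0(m) covers ∅
1(i) covers 0:m
2(l) covers 0:m
3(i) covers 1:i
4(l) covers 2:l
5(j) covers 3:i
6(h) covers 0:m
7(l) covers 4:l
8(j) covers 5:j
9(j) covers 8:j
10(i) covers 9:j
floor of heap: 0:m
completions by unplaced set U, small U first (add the entries for U minus each lowest piece of U):
  |U|=1: {6}:1  {7}:1  {10}:1
  |U|=2: {4,7}:1  {6,7}:2  {6,10}:2  {7,10}:2  {9,10}:1
  |U|=3: {2,4,7}:1  {4,6,7}:3  {4,7,10}:3  {6,7,10}:6  {6,9,10}:3  {7,9,10}:3  {8,9,10}:1
  |U|=4: {2,4,6,7}:4  {2,4,7,10}:4  {4,6,7,10}:12  {4,7,9,10}:6  {5,8,9,10}:1  {6,7,9,10}:12  {6,8,9,10}:4  {7,8,9,10}:4
  |U|=5: {2,4,6,7,10}:20  {2,4,7,9,10}:10  {3,5,8,9,10}:1  {4,6,7,9,10}:30  {4,7,8,9,10}:10  {5,6,8,9,10}:5  {5,7,8,9,10}:5  {6,7,8,9,10}:20
  |U|=6: {1,3,5,8,9,10}:1  {2,4,6,7,9,10}:60  {2,4,7,8,9,10}:20  {3,5,6,8,9,10}:6  {3,5,7,8,9,10}:6  {4,5,7,8,9,10}:15  {4,6,7,8,9,10}:60  {5,6,7,8,9,10}:30
  |U|=7: {1,3,5,6,8,9,10}:7  {1,3,5,7,8,9,10}:7  {2,4,5,7,8,9,10}:35  {2,4,6,7,8,9,10}:140  {3,4,5,7,8,9,10}:21  {3,5,6,7,8,9,10}:42  {4,5,6,7,8,9,10}:105
  |U|=8: {1,3,4,5,7,8,9,10}:28  {1,3,5,6,7,8,9,10}:56  {2,3,4,5,7,8,9,10}:56  {2,4,5,6,7,8,9,10}:280  {3,4,5,6,7,8,9,10}:168
  |U|=9: {1,2,3,4,5,7,8,9,10}:84  {1,3,4,5,6,7,8,9,10}:252  {2,3,4,5,6,7,8,9,10}:504
  start at 0(m): 840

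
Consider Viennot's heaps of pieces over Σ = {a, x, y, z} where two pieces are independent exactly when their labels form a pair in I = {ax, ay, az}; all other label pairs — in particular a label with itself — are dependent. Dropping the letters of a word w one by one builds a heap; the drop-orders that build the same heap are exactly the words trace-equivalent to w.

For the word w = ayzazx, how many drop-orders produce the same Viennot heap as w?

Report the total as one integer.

0(a) covers ∅
1(y) covers ∅
2(z) covers 1:y
3(a) covers 0:a
4(z) covers 2:z
5(x) covers 4:z
floor of heap: 0:a, 1:y
completions by unplaced set U, small U first (add the entries for U minus each lowest piece of U):
  |U|=1: {3}:1  {5}:1
  |U|=2: {0,3}:1  {3,5}:2  {4,5}:1
  |U|=3: {0,3,5}:3  {2,4,5}:1  {3,4,5}:3
  |U|=4: {0,3,4,5}:6  {1,2,4,5}:1  {2,3,4,5}:4
  start at 0(a): 5
  start at 1(y): 10
sum over floor = 15

15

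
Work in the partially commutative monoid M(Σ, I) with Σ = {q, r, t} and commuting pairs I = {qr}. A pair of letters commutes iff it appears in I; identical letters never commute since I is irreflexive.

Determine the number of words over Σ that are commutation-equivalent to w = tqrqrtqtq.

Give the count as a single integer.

6

#0=t has no predecessor
#1=q depends on [0:t]
#2=r depends on [0:t]
#3=q depends on [1:q]
#4=r depends on [2:r]
#5=t depends on [3:q, 4:r]
#6=q depends on [5:t]
#7=t depends on [6:q]
#8=q depends on [7:t]
sources: [0:t]
N(rest) = Σ N(rest − s) over sources s of rest; N(one piece) = 1:
  size 1 → [8]=1
  size 2 → [7,8]=1
  size 3 → [6,7,8]=1
  size 4 → [5,6,7,8]=1
  size 5 → [3,5,6,7,8]=1  [4,5,6,7,8]=1
  size 6 → [1,3,5,6,7,8]=1  [2,4,5,6,7,8]=1  [3,4,5,6,7,8]=2
  size 7 → [1,3,4,5,6,7,8]=3  [2,3,4,5,6,7,8]=3
  first=0(t) contributes 6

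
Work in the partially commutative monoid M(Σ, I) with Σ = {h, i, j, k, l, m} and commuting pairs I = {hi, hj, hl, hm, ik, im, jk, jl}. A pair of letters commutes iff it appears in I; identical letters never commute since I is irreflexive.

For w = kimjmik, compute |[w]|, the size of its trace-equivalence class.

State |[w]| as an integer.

9

0(k) covers ∅
1(i) covers ∅
2(m) covers 0:k
3(j) covers 1:i, 2:m
4(m) covers 3:j
5(i) covers 3:j
6(k) covers 4:m
floor of heap: 0:k, 1:i
completions by unplaced set U, small U first (add the entries for U minus each lowest piece of U):
  |U|=1: {5}:1  {6}:1
  |U|=2: {4,6}:1  {5,6}:2
  |U|=3: {4,5,6}:3
  |U|=4: {3,4,5,6}:3
  |U|=5: {1,3,4,5,6}:3  {2,3,4,5,6}:3
  start at 0(k): 6
  start at 1(i): 3
sum over floor = 9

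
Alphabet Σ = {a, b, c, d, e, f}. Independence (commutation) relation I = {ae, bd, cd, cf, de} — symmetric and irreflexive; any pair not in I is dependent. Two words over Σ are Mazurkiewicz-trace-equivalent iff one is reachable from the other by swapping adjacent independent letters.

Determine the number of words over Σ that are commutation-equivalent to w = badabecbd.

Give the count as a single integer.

5

0(b) covers ∅
1(a) covers 0:b
2(d) covers 1:a
3(a) covers 2:d
4(b) covers 3:a
5(e) covers 4:b
6(c) covers 5:e
7(b) covers 6:c
8(d) covers 3:a
floor of heap: 0:b
completions by unplaced set U, small U first (add the entries for U minus each lowest piece of U):
  |U|=1: {7}:1  {8}:1
  |U|=2: {6,7}:1  {7,8}:2
  |U|=3: {5,6,7}:1  {6,7,8}:3
  |U|=4: {4,5,6,7}:1  {5,6,7,8}:4
  |U|=5: {4,5,6,7,8}:5
  |U|=6: {3,4,5,6,7,8}:5
  |U|=7: {2,3,4,5,6,7,8}:5
  start at 0(b): 5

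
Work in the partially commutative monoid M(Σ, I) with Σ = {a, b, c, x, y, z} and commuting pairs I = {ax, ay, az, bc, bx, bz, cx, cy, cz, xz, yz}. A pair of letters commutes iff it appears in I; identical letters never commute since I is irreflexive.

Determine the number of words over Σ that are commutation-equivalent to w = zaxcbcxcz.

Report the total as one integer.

piece 0:z — minimal
piece 1:a — minimal
piece 2:x — minimal
piece 3:c rests on {1:a}
piece 4:b rests on {1:a}
piece 5:c rests on {3:c}
piece 6:x rests on {2:x}
piece 7:c rests on {5:c}
piece 8:z rests on {0:z}
minimal pieces: {0:z, 1:a, 2:x}
ways to finish when only these pieces remain (= sum over removing one remaining piece with nothing left below it):
  1 left: {4}→1  {6}→1  {7}→1  {8}→1
  2 left: {0,8}→1  {2,6}→1  {4,6}→2  {4,7}→2  {4,8}→2  {5,7}→1  {6,7}→2  {6,8}→2  {7,8}→2
  3 left: {0,4,8}→3  {0,6,8}→3  {0,7,8}→3  {2,4,6}→3  {2,6,7}→3  {2,6,8}→3  {3,5,7}→1  {4,5,7}→3  {4,6,7}→6  {4,6,8}→6  {4,7,8}→6  {5,6,7}→3  {5,7,8}→3  {6,7,8}→6
  4 left: {0,2,6,8}→6  {0,4,6,8}→12  {0,4,7,8}→12  {0,5,7,8}→6  {0,6,7,8}→12  {2,4,6,7}→12  {2,4,6,8}→12  {2,5,6,7}→6  {2,6,7,8}→12  {3,4,5,7}→4  {3,5,6,7}→4  {3,5,7,8}→4  {4,5,6,7}→12  {4,5,7,8}→12  {4,6,7,8}→24  {5,6,7,8}→12
  5 left: {0,2,4,6,8}→30  {0,2,6,7,8}→30  {0,3,5,7,8}→10  {0,4,5,7,8}→30  {0,4,6,7,8}→60  {0,5,6,7,8}→30  {1,3,4,5,7}→4  {2,3,5,6,7}→10  {2,4,5,6,7}→30  {2,4,6,7,8}→60  {2,5,6,7,8}→30  {3,4,5,6,7}→20  {3,4,5,7,8}→20  {3,5,6,7,8}→20  {4,5,6,7,8}→60
  6 left: {0,2,4,6,7,8}→180  {0,2,5,6,7,8}→90  {0,3,4,5,7,8}→60  {0,3,5,6,7,8}→60  {0,4,5,6,7,8}→180  {1,3,4,5,6,7}→24  {1,3,4,5,7,8}→24  {2,3,4,5,6,7}→60  {2,3,5,6,7,8}→60  {2,4,5,6,7,8}→180  {3,4,5,6,7,8}→120
  7 left: {0,1,3,4,5,7,8}→84  {0,2,3,5,6,7,8}→210  {0,2,4,5,6,7,8}→630  {0,3,4,5,6,7,8}→420  {1,2,3,4,5,6,7}→84  {1,3,4,5,6,7,8}→168  {2,3,4,5,6,7,8}→420
  placing 0:z first → 672 extensions
  placing 1:a first → 1680 extensions
  placing 2:x first → 672 extensions
total linear extensions = 3024

3024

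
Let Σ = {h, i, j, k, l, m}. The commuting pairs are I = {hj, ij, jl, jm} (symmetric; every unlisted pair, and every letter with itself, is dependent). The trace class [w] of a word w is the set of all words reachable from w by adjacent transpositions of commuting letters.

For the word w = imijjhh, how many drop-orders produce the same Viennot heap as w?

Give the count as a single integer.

piece 0:i — minimal
piece 1:m rests on {0:i}
piece 2:i rests on {1:m}
piece 3:j — minimal
piece 4:j rests on {3:j}
piece 5:h rests on {2:i}
piece 6:h rests on {5:h}
minimal pieces: {0:i, 3:j}
ways to finish when only these pieces remain (= sum over removing one remaining piece with nothing left below it):
  1 left: {4}→1  {6}→1
  2 left: {3,4}→1  {4,6}→2  {5,6}→1
  3 left: {2,5,6}→1  {3,4,6}→3  {4,5,6}→3
  4 left: {1,2,5,6}→1  {2,4,5,6}→4  {3,4,5,6}→6
  5 left: {0,1,2,5,6}→1  {1,2,4,5,6}→5  {2,3,4,5,6}→10
  placing 0:i first → 15 extensions
  placing 3:j first → 6 extensions
total linear extensions = 21

21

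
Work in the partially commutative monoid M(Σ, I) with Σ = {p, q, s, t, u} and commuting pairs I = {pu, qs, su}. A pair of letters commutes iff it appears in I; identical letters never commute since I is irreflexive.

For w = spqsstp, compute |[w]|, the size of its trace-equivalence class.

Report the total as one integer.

0(s) covers ∅
1(p) covers 0:s
2(q) covers 1:p
3(s) covers 1:p
4(s) covers 3:s
5(t) covers 2:q, 4:s
6(p) covers 5:t
floor of heap: 0:s
completions by unplaced set U, small U first (add the entries for U minus each lowest piece of U):
  |U|=1: {6}:1
  |U|=2: {5,6}:1
  |U|=3: {2,5,6}:1  {4,5,6}:1
  |U|=4: {2,4,5,6}:2  {3,4,5,6}:1
  |U|=5: {2,3,4,5,6}:3
  start at 0(s): 3

3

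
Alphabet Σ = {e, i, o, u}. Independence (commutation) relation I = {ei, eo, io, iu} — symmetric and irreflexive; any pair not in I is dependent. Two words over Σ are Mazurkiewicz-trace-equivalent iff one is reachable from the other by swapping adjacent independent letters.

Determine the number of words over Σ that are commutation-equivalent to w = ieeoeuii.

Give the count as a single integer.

224

#0=i has no predecessor
#1=e has no predecessor
#2=e depends on [1:e]
#3=o has no predecessor
#4=e depends on [2:e]
#5=u depends on [3:o, 4:e]
#6=i depends on [0:i]
#7=i depends on [6:i]
sources: [0:i, 1:e, 3:o]
N(rest) = Σ N(rest − s) over sources s of rest; N(one piece) = 1:
  size 1 → [5]=1  [7]=1
  size 2 → [3,5]=1  [4,5]=1  [5,7]=2  [6,7]=1
  size 3 → [0,6,7]=1  [2,4,5]=1  [3,4,5]=2  [3,5,7]=3  [4,5,7]=3  [5,6,7]=3
  size 4 → [0,5,6,7]=4  [1,2,4,5]=1  [2,3,4,5]=3  [2,4,5,7]=4  [3,4,5,7]=8  [3,5,6,7]=6  [4,5,6,7]=6
  size 5 → [0,3,5,6,7]=10  [0,4,5,6,7]=10  [1,2,3,4,5]=4  [1,2,4,5,7]=5  [2,3,4,5,7]=15  [2,4,5,6,7]=10  [3,4,5,6,7]=20
  size 6 → [0,2,4,5,6,7]=20  [0,3,4,5,6,7]=40  [1,2,3,4,5,7]=24  [1,2,4,5,6,7]=15  [2,3,4,5,6,7]=45
  first=0(i) contributes 84
  first=1(e) contributes 105
  first=3(o) contributes 35
|[w]| = 224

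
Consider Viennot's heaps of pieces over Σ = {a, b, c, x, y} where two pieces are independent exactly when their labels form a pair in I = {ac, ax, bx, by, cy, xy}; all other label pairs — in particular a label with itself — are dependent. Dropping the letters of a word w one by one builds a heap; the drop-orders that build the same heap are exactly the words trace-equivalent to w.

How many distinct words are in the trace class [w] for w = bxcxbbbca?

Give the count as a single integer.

piece 0:b — minimal
piece 1:x — minimal
piece 2:c rests on {0:b, 1:x}
piece 3:x rests on {2:c}
piece 4:b rests on {2:c}
piece 5:b rests on {4:b}
piece 6:b rests on {5:b}
piece 7:c rests on {3:x, 6:b}
piece 8:a rests on {6:b}
minimal pieces: {0:b, 1:x}
ways to finish when only these pieces remain (= sum over removing one remaining piece with nothing left below it):
  1 left: {7}→1  {8}→1
  2 left: {3,7}→1  {7,8}→2
  3 left: {3,7,8}→3  {6,7,8}→2
  4 left: {3,6,7,8}→5  {5,6,7,8}→2
  5 left: {3,5,6,7,8}→7  {4,5,6,7,8}→2
  6 left: {3,4,5,6,7,8}→9
  7 left: {2,3,4,5,6,7,8}→9
  placing 0:b first → 9 extensions
  placing 1:x first → 9 extensions
total linear extensions = 18

18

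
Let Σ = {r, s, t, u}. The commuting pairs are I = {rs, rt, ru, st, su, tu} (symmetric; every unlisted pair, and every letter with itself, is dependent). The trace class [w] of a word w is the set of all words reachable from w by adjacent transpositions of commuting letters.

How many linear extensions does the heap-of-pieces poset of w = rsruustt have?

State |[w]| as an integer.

2520

piece 0:r — minimal
piece 1:s — minimal
piece 2:r rests on {0:r}
piece 3:u — minimal
piece 4:u rests on {3:u}
piece 5:s rests on {1:s}
piece 6:t — minimal
piece 7:t rests on {6:t}
minimal pieces: {0:r, 1:s, 3:u, 6:t}
ways to finish when only these pieces remain (= sum over removing one remaining piece with nothing left below it):
  1 left: {2}→1  {4}→1  {5}→1  {7}→1
  2 left: {0,2}→1  {1,5}→1  {2,4}→2  {2,5}→2  {2,7}→2  {3,4}→1  {4,5}→2  {4,7}→2  {5,7}→2  {6,7}→1
  3 left: {0,2,4}→3  {0,2,5}→3  {0,2,7}→3  {1,2,5}→3  {1,4,5}→3  {1,5,7}→3  {2,3,4}→3  {2,4,5}→6  {2,4,7}→6  {2,5,7}→6  {2,6,7}→3  {3,4,5}→3  {3,4,7}→3  {4,5,7}→6  {4,6,7}→3  {5,6,7}→3
  4 left: {0,1,2,5}→6  {0,2,3,4}→6  {0,2,4,5}→12  {0,2,4,7}→12  {0,2,5,7}→12  {0,2,6,7}→6  {1,2,4,5}→12  {1,2,5,7}→12  {1,3,4,5}→6  {1,4,5,7}→12  {1,5,6,7}→6  {2,3,4,5}→12  {2,3,4,7}→12  {2,4,5,7}→24  {2,4,6,7}→12  {2,5,6,7}→12  {3,4,5,7}→12  {3,4,6,7}→6  {4,5,6,7}→12
  5 left: {0,1,2,4,5}→30  {0,1,2,5,7}→30  {0,2,3,4,5}→30  {0,2,3,4,7}→30  {0,2,4,5,7}→60  {0,2,4,6,7}→30  {0,2,5,6,7}→30  {1,2,3,4,5}→30  {1,2,4,5,7}→60  {1,2,5,6,7}→30  {1,3,4,5,7}→30  {1,4,5,6,7}→30  {2,3,4,5,7}→60  {2,3,4,6,7}→30  {2,4,5,6,7}→60  {3,4,5,6,7}→30
  6 left: {0,1,2,3,4,5}→90  {0,1,2,4,5,7}→180  {0,1,2,5,6,7}→90  {0,2,3,4,5,7}→180  {0,2,3,4,6,7}→90  {0,2,4,5,6,7}→180  {1,2,3,4,5,7}→180  {1,2,4,5,6,7}→180  {1,3,4,5,6,7}→90  {2,3,4,5,6,7}→180
  placing 0:r first → 630 extensions
  placing 1:s first → 630 extensions
  placing 3:u first → 630 extensions
  placing 6:t first → 630 extensions
total linear extensions = 2520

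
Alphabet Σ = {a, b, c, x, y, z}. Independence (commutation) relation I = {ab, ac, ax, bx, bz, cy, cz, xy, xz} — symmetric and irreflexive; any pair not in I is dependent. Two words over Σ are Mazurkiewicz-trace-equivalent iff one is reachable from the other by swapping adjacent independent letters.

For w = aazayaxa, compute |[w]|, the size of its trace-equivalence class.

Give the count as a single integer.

8

#0=a has no predecessor
#1=a depends on [0:a]
#2=z depends on [1:a]
#3=a depends on [2:z]
#4=y depends on [3:a]
#5=a depends on [4:y]
#6=x has no predecessor
#7=a depends on [5:a]
sources: [0:a, 6:x]
N(rest) = Σ N(rest − s) over sources s of rest; N(one piece) = 1:
  size 1 → [6]=1  [7]=1
  size 2 → [5,7]=1  [6,7]=2
  size 3 → [4,5,7]=1  [5,6,7]=3
  size 4 → [3,4,5,7]=1  [4,5,6,7]=4
  size 5 → [2,3,4,5,7]=1  [3,4,5,6,7]=5
  size 6 → [1,2,3,4,5,7]=1  [2,3,4,5,6,7]=6
  first=0(a) contributes 7
  first=6(x) contributes 1
|[w]| = 8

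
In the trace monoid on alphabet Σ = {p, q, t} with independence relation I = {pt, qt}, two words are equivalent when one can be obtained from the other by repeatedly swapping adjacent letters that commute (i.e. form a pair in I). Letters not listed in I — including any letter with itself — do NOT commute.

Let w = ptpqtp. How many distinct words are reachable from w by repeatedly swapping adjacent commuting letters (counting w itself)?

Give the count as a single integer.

0(p) covers ∅
1(t) covers ∅
2(p) covers 0:p
3(q) covers 2:p
4(t) covers 1:t
5(p) covers 3:q
floor of heap: 0:p, 1:t
completions by unplaced set U, small U first (add the entries for U minus each lowest piece of U):
  |U|=1: {4}:1  {5}:1
  |U|=2: {1,4}:1  {3,5}:1  {4,5}:2
  |U|=3: {1,4,5}:3  {2,3,5}:1  {3,4,5}:3
  |U|=4: {0,2,3,5}:1  {1,3,4,5}:6  {2,3,4,5}:4
  start at 0(p): 10
  start at 1(t): 5
sum over floor = 15

15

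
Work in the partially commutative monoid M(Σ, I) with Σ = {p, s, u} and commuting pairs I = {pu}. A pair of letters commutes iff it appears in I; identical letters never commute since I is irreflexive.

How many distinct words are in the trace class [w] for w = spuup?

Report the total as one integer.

6

0(s) covers ∅
1(p) covers 0:s
2(u) covers 0:s
3(u) covers 2:u
4(p) covers 1:p
floor of heap: 0:s
completions by unplaced set U, small U first (add the entries for U minus each lowest piece of U):
  |U|=1: {3}:1  {4}:1
  |U|=2: {1,4}:1  {2,3}:1  {3,4}:2
  |U|=3: {1,3,4}:3  {2,3,4}:3
  start at 0(s): 6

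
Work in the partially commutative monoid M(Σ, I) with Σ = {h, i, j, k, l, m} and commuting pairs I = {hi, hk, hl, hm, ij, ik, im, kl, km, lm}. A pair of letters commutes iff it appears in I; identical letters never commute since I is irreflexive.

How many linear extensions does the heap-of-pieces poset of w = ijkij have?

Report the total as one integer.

#0=i has no predecessor
#1=j has no predecessor
#2=k depends on [1:j]
#3=i depends on [0:i]
#4=j depends on [2:k]
sources: [0:i, 1:j]
N(rest) = Σ N(rest − s) over sources s of rest; N(one piece) = 1:
  size 1 → [3]=1  [4]=1
  size 2 → [0,3]=1  [2,4]=1  [3,4]=2
  size 3 → [0,3,4]=3  [1,2,4]=1  [2,3,4]=3
  first=0(i) contributes 4
  first=1(j) contributes 6
|[w]| = 10

10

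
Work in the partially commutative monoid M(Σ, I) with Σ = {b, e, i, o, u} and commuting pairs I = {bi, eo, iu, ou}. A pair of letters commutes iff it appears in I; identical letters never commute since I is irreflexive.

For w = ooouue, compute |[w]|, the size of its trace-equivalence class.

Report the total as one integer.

0(o) covers ∅
1(o) covers 0:o
2(o) covers 1:o
3(u) covers ∅
4(u) covers 3:u
5(e) covers 4:u
floor of heap: 0:o, 3:u
completions by unplaced set U, small U first (add the entries for U minus each lowest piece of U):
  |U|=1: {2}:1  {5}:1
  |U|=2: {1,2}:1  {2,5}:2  {4,5}:1
  |U|=3: {0,1,2}:1  {1,2,5}:3  {2,4,5}:3  {3,4,5}:1
  |U|=4: {0,1,2,5}:4  {1,2,4,5}:6  {2,3,4,5}:4
  start at 0(o): 10
  start at 3(u): 10
sum over floor = 20

20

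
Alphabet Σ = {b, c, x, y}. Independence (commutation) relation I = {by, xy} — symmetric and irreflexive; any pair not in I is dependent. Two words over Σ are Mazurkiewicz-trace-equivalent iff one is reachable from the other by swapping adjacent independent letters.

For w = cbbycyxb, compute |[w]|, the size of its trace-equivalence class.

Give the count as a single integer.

0(c) covers ∅
1(b) covers 0:c
2(b) covers 1:b
3(y) covers 0:c
4(c) covers 2:b, 3:y
5(y) covers 4:c
6(x) covers 4:c
7(b) covers 6:x
floor of heap: 0:c
completions by unplaced set U, small U first (add the entries for U minus each lowest piece of U):
  |U|=1: {5}:1  {7}:1
  |U|=2: {5,7}:2  {6,7}:1
  |U|=3: {5,6,7}:3
  |U|=4: {4,5,6,7}:3
  |U|=5: {2,4,5,6,7}:3  {3,4,5,6,7}:3
  |U|=6: {1,2,4,5,6,7}:3  {2,3,4,5,6,7}:6
  start at 0(c): 9

9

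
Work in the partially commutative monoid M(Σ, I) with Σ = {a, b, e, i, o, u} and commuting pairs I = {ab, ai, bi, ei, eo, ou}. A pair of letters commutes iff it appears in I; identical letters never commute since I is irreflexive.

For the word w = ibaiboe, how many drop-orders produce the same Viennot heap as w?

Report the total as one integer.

0(i) covers ∅
1(b) covers ∅
2(a) covers ∅
3(i) covers 0:i
4(b) covers 1:b
5(o) covers 2:a, 3:i, 4:b
6(e) covers 2:a, 4:b
floor of heap: 0:i, 1:b, 2:a
completions by unplaced set U, small U first (add the entries for U minus each lowest piece of U):
  |U|=1: {5}:1  {6}:1
  |U|=2: {3,5}:1  {5,6}:2
  |U|=3: {0,3,5}:1  {2,5,6}:2  {3,5,6}:3  {4,5,6}:2
  |U|=4: {0,3,5,6}:4  {1,4,5,6}:2  {2,3,5,6}:5  {2,4,5,6}:4  {3,4,5,6}:5
  |U|=5: {0,2,3,5,6}:9  {0,3,4,5,6}:9  {1,2,4,5,6}:6  {1,3,4,5,6}:7  {2,3,4,5,6}:14
  start at 0(i): 27
  start at 1(b): 32
  start at 2(a): 16
sum over floor = 75

75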